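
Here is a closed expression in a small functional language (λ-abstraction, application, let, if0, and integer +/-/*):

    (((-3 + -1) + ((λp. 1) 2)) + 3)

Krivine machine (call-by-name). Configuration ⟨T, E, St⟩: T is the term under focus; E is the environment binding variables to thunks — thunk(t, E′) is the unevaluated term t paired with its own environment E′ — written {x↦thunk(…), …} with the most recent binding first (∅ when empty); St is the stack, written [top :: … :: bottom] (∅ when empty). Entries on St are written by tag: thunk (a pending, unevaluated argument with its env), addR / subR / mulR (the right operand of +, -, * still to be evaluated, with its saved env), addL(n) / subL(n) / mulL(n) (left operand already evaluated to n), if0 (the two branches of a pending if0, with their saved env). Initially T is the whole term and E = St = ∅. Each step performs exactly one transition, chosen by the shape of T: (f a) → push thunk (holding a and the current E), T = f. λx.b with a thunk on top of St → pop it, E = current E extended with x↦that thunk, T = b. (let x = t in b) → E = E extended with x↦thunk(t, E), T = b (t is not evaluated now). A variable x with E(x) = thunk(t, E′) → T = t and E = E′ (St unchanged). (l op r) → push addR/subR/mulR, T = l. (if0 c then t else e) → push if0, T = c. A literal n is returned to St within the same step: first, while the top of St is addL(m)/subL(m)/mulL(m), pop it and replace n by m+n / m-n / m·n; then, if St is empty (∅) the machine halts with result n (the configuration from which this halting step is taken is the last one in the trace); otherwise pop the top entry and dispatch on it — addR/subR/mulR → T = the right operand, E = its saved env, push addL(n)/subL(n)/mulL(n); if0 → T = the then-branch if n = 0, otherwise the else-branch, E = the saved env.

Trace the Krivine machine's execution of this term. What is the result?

Answer: 0

Derivation:
step 0: <T=(((-3 + -1) + ((λp. 1) 2)) + 3), E=∅, St=∅>
step 1: <T=((-3 + -1) + ((λp. 1) 2)), E=∅, St=[addR]>
step 2: <T=(-3 + -1), E=∅, St=[addR :: addR]>
step 3: <T=-3, E=∅, St=[addR :: addR :: addR]>
step 4: <T=-1, E=∅, St=[addL(-3) :: addR :: addR]>
step 5: <T=((λp. 1) 2), E=∅, St=[addL(-4) :: addR]>
step 6: <T=(λp. 1), E=∅, St=[thunk :: addL(-4) :: addR]>
step 7: <T=1, E={p↦thunk(2, ∅)}, St=[addL(-4) :: addR]>
step 8: <T=3, E=∅, St=[addL(-3)]>
→ final value 0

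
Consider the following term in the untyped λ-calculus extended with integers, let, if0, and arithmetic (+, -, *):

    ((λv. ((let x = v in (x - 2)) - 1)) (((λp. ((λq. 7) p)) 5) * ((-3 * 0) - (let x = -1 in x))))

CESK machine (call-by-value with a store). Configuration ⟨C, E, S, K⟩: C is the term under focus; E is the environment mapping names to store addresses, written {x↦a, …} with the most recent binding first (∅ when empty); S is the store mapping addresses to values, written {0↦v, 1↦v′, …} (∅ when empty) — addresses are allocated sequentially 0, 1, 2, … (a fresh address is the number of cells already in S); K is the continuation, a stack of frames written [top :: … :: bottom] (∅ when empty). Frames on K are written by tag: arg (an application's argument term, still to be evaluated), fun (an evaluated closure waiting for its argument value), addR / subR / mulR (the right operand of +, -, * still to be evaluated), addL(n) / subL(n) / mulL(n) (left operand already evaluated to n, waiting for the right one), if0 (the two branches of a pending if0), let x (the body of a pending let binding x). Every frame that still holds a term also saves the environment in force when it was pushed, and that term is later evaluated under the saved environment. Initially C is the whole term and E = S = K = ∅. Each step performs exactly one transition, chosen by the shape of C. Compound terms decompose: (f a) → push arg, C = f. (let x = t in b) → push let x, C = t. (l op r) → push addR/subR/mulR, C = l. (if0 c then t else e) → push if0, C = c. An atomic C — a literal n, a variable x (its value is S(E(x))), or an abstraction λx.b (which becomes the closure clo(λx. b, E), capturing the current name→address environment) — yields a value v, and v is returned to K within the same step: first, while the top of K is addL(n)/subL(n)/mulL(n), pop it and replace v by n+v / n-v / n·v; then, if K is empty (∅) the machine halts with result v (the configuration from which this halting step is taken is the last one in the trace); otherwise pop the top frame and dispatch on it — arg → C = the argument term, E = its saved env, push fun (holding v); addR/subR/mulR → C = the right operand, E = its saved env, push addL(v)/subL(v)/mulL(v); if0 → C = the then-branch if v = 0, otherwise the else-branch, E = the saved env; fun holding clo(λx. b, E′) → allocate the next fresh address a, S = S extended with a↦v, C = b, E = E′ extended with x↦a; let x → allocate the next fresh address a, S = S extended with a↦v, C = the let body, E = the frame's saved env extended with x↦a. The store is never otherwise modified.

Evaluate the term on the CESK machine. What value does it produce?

0. [C=((λv. ((let x = v in (x - 2)) - 1)) (((λp. ((λq. 7) p)) 5) * ((-3 * 0) - (let x = -1 in x)))) | E=∅ | S=∅ | K=∅]
1. [C=(λv. ((let x = v in (x - 2)) - 1)) | E=∅ | S=∅ | K=[arg]]
2. [C=(((λp. ((λq. 7) p)) 5) * ((-3 * 0) - (let x = -1 in x))) | E=∅ | S=∅ | K=[fun]]
3. [C=((λp. ((λq. 7) p)) 5) | E=∅ | S=∅ | K=[mulR :: fun]]
4. [C=(λp. ((λq. 7) p)) | E=∅ | S=∅ | K=[arg :: mulR :: fun]]
5. [C=5 | E=∅ | S=∅ | K=[fun :: mulR :: fun]]
6. [C=((λq. 7) p) | E={p↦0} | S={0↦5} | K=[mulR :: fun]]
7. [C=(λq. 7) | E={p↦0} | S={0↦5} | K=[arg :: mulR :: fun]]
8. [C=p | E={p↦0} | S={0↦5} | K=[fun :: mulR :: fun]]
9. [C=7 | E={q↦1, p↦0} | S={0↦5, 1↦5} | K=[mulR :: fun]]
10. [C=((-3 * 0) - (let x = -1 in x)) | E=∅ | S={0↦5, 1↦5} | K=[mulL(7) :: fun]]
11. [C=(-3 * 0) | E=∅ | S={0↦5, 1↦5} | K=[subR :: mulL(7) :: fun]]
12. [C=-3 | E=∅ | S={0↦5, 1↦5} | K=[mulR :: subR :: mulL(7) :: fun]]
13. [C=0 | E=∅ | S={0↦5, 1↦5} | K=[mulL(-3) :: subR :: mulL(7) :: fun]]
14. [C=(let x = -1 in x) | E=∅ | S={0↦5, 1↦5} | K=[subL(0) :: mulL(7) :: fun]]
15. [C=-1 | E=∅ | S={0↦5, 1↦5} | K=[let x :: subL(0) :: mulL(7) :: fun]]
16. [C=x | E={x↦2} | S={0↦5, 1↦5, 2↦-1} | K=[subL(0) :: mulL(7) :: fun]]
17. [C=((let x = v in (x - 2)) - 1) | E={v↦3} | S={0↦5, 1↦5, 2↦-1, 3↦7} | K=∅]
18. [C=(let x = v in (x - 2)) | E={v↦3} | S={0↦5, 1↦5, 2↦-1, 3↦7} | K=[subR]]
19. [C=v | E={v↦3} | S={0↦5, 1↦5, 2↦-1, 3↦7} | K=[let x :: subR]]
20. [C=(x - 2) | E={x↦4, v↦3} | S={0↦5, 1↦5, 2↦-1, 3↦7, 4↦7} | K=[subR]]
21. [C=x | E={x↦4, v↦3} | S={0↦5, 1↦5, 2↦-1, 3↦7, 4↦7} | K=[subR :: subR]]
22. [C=2 | E={x↦4, v↦3} | S={0↦5, 1↦5, 2↦-1, 3↦7, 4↦7} | K=[subL(7) :: subR]]
23. [C=1 | E={v↦3} | S={0↦5, 1↦5, 2↦-1, 3↦7, 4↦7} | K=[subL(5)]]
→ final value 4

Answer: 4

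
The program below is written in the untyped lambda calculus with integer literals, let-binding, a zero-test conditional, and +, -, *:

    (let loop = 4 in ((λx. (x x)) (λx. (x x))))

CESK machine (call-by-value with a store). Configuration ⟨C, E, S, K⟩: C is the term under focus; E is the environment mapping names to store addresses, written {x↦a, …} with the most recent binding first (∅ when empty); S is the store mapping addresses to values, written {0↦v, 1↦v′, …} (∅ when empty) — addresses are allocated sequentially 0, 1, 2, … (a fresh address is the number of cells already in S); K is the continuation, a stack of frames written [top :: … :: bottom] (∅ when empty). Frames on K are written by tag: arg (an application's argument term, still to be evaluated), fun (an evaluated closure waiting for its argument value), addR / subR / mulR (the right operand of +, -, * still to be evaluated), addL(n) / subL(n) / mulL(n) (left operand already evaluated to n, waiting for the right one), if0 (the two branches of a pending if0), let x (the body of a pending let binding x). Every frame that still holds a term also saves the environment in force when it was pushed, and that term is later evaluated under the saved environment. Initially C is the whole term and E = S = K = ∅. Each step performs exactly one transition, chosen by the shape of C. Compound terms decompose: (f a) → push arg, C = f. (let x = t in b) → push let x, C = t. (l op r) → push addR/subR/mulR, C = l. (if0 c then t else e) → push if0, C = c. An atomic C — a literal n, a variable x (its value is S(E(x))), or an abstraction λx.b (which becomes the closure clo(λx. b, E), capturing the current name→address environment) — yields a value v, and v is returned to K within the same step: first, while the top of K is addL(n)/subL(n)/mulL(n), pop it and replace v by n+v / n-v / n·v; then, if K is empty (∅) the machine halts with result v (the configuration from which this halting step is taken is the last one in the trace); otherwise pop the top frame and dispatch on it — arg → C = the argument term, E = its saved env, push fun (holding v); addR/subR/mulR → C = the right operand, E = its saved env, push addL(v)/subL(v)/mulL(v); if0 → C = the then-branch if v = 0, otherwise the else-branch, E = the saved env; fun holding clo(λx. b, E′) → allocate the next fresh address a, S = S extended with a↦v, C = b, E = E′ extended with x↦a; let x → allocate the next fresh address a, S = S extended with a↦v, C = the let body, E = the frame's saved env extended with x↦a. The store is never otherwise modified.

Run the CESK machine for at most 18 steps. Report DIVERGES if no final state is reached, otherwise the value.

Answer: DIVERGES (no final state within 18 steps)

Execution trace:
step 0: <C=(let loop = 4 in ((λx. (x x)) (λx. (x x)))), E=∅, S=∅, K=∅>
step 1: <C=4, E=∅, S=∅, K=[let loop]>
step 2: <C=((λx. (x x)) (λx. (x x))), E={loop↦0}, S={0↦4}, K=∅>
step 3: <C=(λx. (x x)), E={loop↦0}, S={0↦4}, K=[arg]>
step 4: <C=(λx. (x x)), E={loop↦0}, S={0↦4}, K=[fun]>
step 5: <C=(x x), E={x↦1, loop↦0}, S={0↦4, 1↦clo(λx. (x x), {loop↦0})}, K=∅>
step 6: <C=x, E={x↦1, loop↦0}, S={0↦4, 1↦clo(λx. (x x), {loop↦0})}, K=[arg]>
step 7: <C=x, E={x↦1, loop↦0}, S={0↦4, 1↦clo(λx. (x x), {loop↦0})}, K=[fun]>
step 8: <C=(x x), E={x↦2, loop↦0}, S={0↦4, 1↦clo(λx. (x x), {loop↦0}), 2↦clo(λx. (x x), {loop↦0})}, K=∅>
step 9: <C=x, E={x↦2, loop↦0}, S={0↦4, 1↦clo(λx. (x x), {loop↦0}), 2↦clo(λx. (x x), {loop↦0})}, K=[arg]>
step 10: <C=x, E={x↦2, loop↦0}, S={0↦4, 1↦clo(λx. (x x), {loop↦0}), 2↦clo(λx. (x x), {loop↦0})}, K=[fun]>
step 11: <C=(x x), E={x↦3, loop↦0}, S={0↦4, 1↦clo(λx. (x x), {loop↦0}), 2↦clo(λx. (x x), {loop↦0}), 3↦clo(λx. (x x), {loop↦0})}, K=∅>
step 12: <C=x, E={x↦3, loop↦0}, S={0↦4, 1↦clo(λx. (x x), {loop↦0}), 2↦clo(λx. (x x), {loop↦0}), 3↦clo(λx. (x x), {loop↦0})}, K=[arg]>
step 13: <C=x, E={x↦3, loop↦0}, S={0↦4, 1↦clo(λx. (x x), {loop↦0}), 2↦clo(λx. (x x), {loop↦0}), 3↦clo(λx. (x x), {loop↦0})}, K=[fun]>
step 14: <C=(x x), E={x↦4, loop↦0}, S={0↦4, 1↦clo(λx. (x x), {loop↦0}), 2↦clo(λx. (x x), {loop↦0}), 3↦clo(λx. (x x), {loop↦0}), 4↦clo(λx. (x x), {loop↦0})}, K=∅>
step 15: <C=x, E={x↦4, loop↦0}, S={0↦4, 1↦clo(λx. (x x), {loop↦0}), 2↦clo(λx. (x x), {loop↦0}), 3↦clo(λx. (x x), {loop↦0}), 4↦clo(λx. (x x), {loop↦0})}, K=[arg]>
step 16: <C=x, E={x↦4, loop↦0}, S={0↦4, 1↦clo(λx. (x x), {loop↦0}), 2↦clo(λx. (x x), {loop↦0}), 3↦clo(λx. (x x), {loop↦0}), 4↦clo(λx. (x x), {loop↦0})}, K=[fun]>
step 17: <C=(x x), E={x↦5, loop↦0}, S={0↦4, 1↦clo(λx. (x x), {loop↦0}), 2↦clo(λx. (x x), {loop↦0}), 3↦clo(λx. (x x), {loop↦0}), 4↦clo(λx. (x x), {loop↦0}), 5↦clo(λx. (x x), {loop↦0})}, K=∅>
step 18: <C=x, E={x↦5, loop↦0}, S={0↦4, 1↦clo(λx. (x x), {loop↦0}), 2↦clo(λx. (x x), {loop↦0}), 3↦clo(λx. (x x), {loop↦0}), 4↦clo(λx. (x x), {loop↦0}), 5↦clo(λx. (x x), {loop↦0})}, K=[arg]>
→ 18 transitions taken and the configuration is still not final: no result within 18 steps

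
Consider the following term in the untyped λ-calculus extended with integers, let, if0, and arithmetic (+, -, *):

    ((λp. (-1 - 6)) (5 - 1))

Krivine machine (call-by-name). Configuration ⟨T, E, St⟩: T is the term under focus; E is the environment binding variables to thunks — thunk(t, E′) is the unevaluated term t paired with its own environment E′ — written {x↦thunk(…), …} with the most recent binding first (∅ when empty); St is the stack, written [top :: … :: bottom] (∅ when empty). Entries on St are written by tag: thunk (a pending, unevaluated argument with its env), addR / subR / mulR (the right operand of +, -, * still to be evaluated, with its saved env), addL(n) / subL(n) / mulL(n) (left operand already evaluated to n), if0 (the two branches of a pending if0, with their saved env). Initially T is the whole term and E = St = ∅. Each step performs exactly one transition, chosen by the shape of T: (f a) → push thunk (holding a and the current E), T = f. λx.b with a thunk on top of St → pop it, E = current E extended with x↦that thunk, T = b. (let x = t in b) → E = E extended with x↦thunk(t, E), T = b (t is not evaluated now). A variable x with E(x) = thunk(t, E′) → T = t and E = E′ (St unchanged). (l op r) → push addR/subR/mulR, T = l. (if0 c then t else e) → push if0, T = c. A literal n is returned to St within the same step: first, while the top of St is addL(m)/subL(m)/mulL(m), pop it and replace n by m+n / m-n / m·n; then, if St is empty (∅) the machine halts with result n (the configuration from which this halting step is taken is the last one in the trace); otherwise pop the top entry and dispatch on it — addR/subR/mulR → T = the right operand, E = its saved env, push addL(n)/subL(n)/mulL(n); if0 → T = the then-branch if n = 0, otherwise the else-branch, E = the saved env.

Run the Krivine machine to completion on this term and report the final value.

Answer: -7

Derivation:
[0] ⟨T=((λp. (-1 - 6)) (5 - 1)); E=∅; St=∅⟩
[1] ⟨T=(λp. (-1 - 6)); E=∅; St=[thunk]⟩
[2] ⟨T=(-1 - 6); E={p↦thunk((5 - 1), ∅)}; St=∅⟩
[3] ⟨T=-1; E={p↦thunk((5 - 1), ∅)}; St=[subR]⟩
[4] ⟨T=6; E={p↦thunk((5 - 1), ∅)}; St=[subL(-1)]⟩
→ final value -7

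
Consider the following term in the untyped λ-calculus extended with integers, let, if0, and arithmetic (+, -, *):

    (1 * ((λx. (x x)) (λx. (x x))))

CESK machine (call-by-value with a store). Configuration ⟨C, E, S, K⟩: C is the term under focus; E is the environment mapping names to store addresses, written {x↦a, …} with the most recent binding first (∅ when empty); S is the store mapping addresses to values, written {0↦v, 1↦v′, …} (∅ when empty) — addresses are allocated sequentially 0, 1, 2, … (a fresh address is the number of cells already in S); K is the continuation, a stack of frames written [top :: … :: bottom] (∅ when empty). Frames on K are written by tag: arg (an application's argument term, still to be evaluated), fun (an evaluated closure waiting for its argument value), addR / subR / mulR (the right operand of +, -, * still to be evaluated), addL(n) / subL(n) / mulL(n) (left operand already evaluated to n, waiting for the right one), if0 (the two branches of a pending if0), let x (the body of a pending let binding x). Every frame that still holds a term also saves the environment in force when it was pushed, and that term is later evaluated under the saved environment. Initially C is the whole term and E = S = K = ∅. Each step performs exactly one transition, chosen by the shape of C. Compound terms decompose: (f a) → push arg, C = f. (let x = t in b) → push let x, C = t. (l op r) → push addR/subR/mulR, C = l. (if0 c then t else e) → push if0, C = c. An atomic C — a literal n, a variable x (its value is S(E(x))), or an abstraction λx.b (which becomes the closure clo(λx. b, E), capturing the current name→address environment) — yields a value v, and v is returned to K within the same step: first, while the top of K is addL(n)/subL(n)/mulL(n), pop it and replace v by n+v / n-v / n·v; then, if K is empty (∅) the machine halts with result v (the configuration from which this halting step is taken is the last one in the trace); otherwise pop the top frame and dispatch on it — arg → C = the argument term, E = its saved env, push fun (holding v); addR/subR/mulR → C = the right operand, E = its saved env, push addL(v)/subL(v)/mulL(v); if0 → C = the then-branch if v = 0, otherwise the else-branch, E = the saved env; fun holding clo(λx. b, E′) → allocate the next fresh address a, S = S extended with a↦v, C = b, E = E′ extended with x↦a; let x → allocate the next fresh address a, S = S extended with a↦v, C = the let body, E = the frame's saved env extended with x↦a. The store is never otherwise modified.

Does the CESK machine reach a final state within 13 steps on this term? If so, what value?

Answer: DIVERGES (no final state within 13 steps)

Machine steps:
t=0: ⟨C=(1 * ((λx. (x x)) (λx. (x x)))); E=∅; S=∅; K=∅⟩
t=1: ⟨C=1; E=∅; S=∅; K=[mulR]⟩
t=2: ⟨C=((λx. (x x)) (λx. (x x))); E=∅; S=∅; K=[mulL(1)]⟩
t=3: ⟨C=(λx. (x x)); E=∅; S=∅; K=[arg :: mulL(1)]⟩
t=4: ⟨C=(λx. (x x)); E=∅; S=∅; K=[fun :: mulL(1)]⟩
t=5: ⟨C=(x x); E={x↦0}; S={0↦clo(λx. (x x), ∅)}; K=[mulL(1)]⟩
t=6: ⟨C=x; E={x↦0}; S={0↦clo(λx. (x x), ∅)}; K=[arg :: mulL(1)]⟩
t=7: ⟨C=x; E={x↦0}; S={0↦clo(λx. (x x), ∅)}; K=[fun :: mulL(1)]⟩
t=8: ⟨C=(x x); E={x↦1}; S={0↦clo(λx. (x x), ∅), 1↦clo(λx. (x x), ∅)}; K=[mulL(1)]⟩
t=9: ⟨C=x; E={x↦1}; S={0↦clo(λx. (x x), ∅), 1↦clo(λx. (x x), ∅)}; K=[arg :: mulL(1)]⟩
t=10: ⟨C=x; E={x↦1}; S={0↦clo(λx. (x x), ∅), 1↦clo(λx. (x x), ∅)}; K=[fun :: mulL(1)]⟩
t=11: ⟨C=(x x); E={x↦2}; S={0↦clo(λx. (x x), ∅), 1↦clo(λx. (x x), ∅), 2↦clo(λx. (x x), ∅)}; K=[mulL(1)]⟩
t=12: ⟨C=x; E={x↦2}; S={0↦clo(λx. (x x), ∅), 1↦clo(λx. (x x), ∅), 2↦clo(λx. (x x), ∅)}; K=[arg :: mulL(1)]⟩
t=13: ⟨C=x; E={x↦2}; S={0↦clo(λx. (x x), ∅), 1↦clo(λx. (x x), ∅), 2↦clo(λx. (x x), ∅)}; K=[fun :: mulL(1)]⟩
→ 13 transitions taken and the configuration is still not final: no result within 13 steps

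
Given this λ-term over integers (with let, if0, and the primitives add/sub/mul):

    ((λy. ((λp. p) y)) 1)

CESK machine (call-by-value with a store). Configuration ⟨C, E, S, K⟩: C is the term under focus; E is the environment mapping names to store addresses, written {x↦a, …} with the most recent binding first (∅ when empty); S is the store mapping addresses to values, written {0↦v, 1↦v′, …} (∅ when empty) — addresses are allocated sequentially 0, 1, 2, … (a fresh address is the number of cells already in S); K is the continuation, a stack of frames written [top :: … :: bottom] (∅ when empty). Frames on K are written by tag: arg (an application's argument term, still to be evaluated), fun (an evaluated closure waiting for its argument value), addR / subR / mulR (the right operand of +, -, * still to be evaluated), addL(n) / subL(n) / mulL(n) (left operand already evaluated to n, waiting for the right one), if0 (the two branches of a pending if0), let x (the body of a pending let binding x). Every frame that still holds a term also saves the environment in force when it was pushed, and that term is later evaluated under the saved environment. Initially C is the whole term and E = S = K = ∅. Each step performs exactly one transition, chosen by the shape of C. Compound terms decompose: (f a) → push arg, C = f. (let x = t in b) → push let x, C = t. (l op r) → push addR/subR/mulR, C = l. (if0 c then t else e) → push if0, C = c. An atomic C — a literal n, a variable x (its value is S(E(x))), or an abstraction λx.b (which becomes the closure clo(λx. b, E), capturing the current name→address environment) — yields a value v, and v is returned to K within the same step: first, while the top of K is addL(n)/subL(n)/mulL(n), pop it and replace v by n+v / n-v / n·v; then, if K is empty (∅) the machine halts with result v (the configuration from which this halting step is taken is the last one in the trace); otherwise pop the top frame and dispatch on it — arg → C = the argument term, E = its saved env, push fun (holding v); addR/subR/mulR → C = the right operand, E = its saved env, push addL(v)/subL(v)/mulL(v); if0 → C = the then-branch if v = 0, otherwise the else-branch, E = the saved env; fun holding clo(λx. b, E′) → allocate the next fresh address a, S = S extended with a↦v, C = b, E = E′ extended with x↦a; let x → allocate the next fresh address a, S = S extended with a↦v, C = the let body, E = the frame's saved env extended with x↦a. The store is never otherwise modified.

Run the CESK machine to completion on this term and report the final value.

0. [C=((λy. ((λp. p) y)) 1) | E=∅ | S=∅ | K=∅]
1. [C=(λy. ((λp. p) y)) | E=∅ | S=∅ | K=[arg]]
2. [C=1 | E=∅ | S=∅ | K=[fun]]
3. [C=((λp. p) y) | E={y↦0} | S={0↦1} | K=∅]
4. [C=(λp. p) | E={y↦0} | S={0↦1} | K=[arg]]
5. [C=y | E={y↦0} | S={0↦1} | K=[fun]]
6. [C=p | E={p↦1, y↦0} | S={0↦1, 1↦1} | K=∅]
→ final value 1

Answer: 1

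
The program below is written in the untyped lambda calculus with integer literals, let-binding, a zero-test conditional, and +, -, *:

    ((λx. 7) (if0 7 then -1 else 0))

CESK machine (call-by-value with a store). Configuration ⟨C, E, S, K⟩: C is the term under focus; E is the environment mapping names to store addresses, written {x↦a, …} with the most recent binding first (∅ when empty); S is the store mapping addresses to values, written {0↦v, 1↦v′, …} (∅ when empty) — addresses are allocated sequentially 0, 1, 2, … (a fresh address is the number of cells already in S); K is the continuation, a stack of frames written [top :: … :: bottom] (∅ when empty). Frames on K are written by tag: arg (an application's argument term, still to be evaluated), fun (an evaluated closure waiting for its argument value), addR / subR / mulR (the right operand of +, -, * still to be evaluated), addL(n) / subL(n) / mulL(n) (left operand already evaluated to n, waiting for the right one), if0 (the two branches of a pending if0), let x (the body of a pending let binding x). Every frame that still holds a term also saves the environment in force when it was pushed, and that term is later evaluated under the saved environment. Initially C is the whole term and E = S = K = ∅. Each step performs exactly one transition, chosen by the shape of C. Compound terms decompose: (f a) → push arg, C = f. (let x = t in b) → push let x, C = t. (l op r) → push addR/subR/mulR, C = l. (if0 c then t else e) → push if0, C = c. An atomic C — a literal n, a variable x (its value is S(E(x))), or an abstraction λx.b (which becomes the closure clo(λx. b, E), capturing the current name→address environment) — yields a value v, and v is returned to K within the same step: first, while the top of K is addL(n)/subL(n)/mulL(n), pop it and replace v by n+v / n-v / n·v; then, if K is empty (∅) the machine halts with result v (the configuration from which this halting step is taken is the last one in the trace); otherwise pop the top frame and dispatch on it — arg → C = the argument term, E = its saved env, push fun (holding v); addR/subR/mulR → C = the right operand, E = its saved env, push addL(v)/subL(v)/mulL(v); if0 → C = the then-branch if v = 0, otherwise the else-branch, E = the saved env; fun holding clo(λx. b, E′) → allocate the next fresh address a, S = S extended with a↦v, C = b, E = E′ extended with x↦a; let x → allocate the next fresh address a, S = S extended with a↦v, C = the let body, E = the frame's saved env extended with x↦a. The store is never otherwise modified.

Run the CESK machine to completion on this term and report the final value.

Answer: 7

Machine steps:
0. ⟨C=((λx. 7) (if0 7 then -1 else 0)); E=∅; S=∅; K=∅⟩
1. ⟨C=(λx. 7); E=∅; S=∅; K=[arg]⟩
2. ⟨C=(if0 7 then -1 else 0); E=∅; S=∅; K=[fun]⟩
3. ⟨C=7; E=∅; S=∅; K=[if0 :: fun]⟩
4. ⟨C=0; E=∅; S=∅; K=[fun]⟩
5. ⟨C=7; E={x↦0}; S={0↦0}; K=∅⟩
→ final value 7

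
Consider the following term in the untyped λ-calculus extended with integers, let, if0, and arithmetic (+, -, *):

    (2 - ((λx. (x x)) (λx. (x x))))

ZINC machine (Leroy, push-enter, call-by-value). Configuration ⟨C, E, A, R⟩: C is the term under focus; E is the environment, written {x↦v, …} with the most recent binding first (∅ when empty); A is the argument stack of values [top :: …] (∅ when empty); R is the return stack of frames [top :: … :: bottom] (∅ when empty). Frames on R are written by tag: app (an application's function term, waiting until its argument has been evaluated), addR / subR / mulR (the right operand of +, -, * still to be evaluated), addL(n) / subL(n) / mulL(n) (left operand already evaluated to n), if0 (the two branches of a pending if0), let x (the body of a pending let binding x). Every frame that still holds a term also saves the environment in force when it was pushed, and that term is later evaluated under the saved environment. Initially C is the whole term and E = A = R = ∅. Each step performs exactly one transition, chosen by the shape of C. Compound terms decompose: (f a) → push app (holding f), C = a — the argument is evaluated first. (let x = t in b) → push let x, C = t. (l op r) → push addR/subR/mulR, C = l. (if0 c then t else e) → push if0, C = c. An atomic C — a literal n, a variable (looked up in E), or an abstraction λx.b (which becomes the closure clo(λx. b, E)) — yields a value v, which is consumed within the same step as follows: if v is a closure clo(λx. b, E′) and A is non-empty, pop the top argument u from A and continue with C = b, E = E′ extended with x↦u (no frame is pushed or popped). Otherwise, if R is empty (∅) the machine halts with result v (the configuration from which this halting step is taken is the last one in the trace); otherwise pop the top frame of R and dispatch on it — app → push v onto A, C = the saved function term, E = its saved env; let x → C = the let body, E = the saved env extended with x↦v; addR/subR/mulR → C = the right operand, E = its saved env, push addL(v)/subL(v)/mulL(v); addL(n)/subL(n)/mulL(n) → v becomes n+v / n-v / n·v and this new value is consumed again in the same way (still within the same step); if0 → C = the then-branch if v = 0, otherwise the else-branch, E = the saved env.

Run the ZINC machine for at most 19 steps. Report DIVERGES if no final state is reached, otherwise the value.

Answer: DIVERGES (no final state within 19 steps)

Machine steps:
[0] ⟨C=(2 - ((λx. (x x)) (λx. (x x)))); E=∅; A=∅; R=∅⟩
[1] ⟨C=2; E=∅; A=∅; R=[subR]⟩
[2] ⟨C=((λx. (x x)) (λx. (x x))); E=∅; A=∅; R=[subL(2)]⟩
[3] ⟨C=(λx. (x x)); E=∅; A=∅; R=[app :: subL(2)]⟩
[4] ⟨C=(λx. (x x)); E=∅; A=[clo(λx. (x x), ∅)]; R=[subL(2)]⟩
[5] ⟨C=(x x); E={x↦clo(λx. (x x), ∅)}; A=∅; R=[subL(2)]⟩
[6] ⟨C=x; E={x↦clo(λx. (x x), ∅)}; A=∅; R=[app :: subL(2)]⟩
[7] ⟨C=x; E={x↦clo(λx. (x x), ∅)}; A=[clo(λx. (x x), ∅)]; R=[subL(2)]⟩
… configuration repeats with period 3 (steps 5–7 recur indefinitely) …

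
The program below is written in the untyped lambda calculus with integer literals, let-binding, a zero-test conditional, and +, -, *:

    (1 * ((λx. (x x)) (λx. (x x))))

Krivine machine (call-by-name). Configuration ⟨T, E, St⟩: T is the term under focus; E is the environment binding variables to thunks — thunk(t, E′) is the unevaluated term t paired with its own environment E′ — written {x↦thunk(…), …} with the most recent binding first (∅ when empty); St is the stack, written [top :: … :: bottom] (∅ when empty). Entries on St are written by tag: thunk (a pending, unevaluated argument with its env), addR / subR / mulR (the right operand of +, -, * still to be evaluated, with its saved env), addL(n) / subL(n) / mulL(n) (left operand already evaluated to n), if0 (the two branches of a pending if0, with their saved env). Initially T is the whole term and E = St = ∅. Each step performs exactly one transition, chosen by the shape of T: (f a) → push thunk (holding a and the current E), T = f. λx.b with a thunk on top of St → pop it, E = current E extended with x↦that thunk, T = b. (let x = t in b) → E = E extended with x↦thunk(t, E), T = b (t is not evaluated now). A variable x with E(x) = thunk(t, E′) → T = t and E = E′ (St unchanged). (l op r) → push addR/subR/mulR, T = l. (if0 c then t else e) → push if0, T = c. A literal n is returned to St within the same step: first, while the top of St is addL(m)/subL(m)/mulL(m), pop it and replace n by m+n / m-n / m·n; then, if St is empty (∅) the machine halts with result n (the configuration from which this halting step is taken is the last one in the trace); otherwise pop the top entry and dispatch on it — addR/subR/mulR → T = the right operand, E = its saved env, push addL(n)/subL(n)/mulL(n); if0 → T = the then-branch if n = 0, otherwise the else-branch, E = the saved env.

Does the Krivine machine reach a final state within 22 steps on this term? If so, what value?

step 0: ⟨T=(1 * ((λx. (x x)) (λx. (x x)))); E=∅; St=∅⟩
step 1: ⟨T=1; E=∅; St=[mulR]⟩
step 2: ⟨T=((λx. (x x)) (λx. (x x))); E=∅; St=[mulL(1)]⟩
step 3: ⟨T=(λx. (x x)); E=∅; St=[thunk :: mulL(1)]⟩
step 4: ⟨T=(x x); E={x↦thunk((λx. (x x)), ∅)}; St=[mulL(1)]⟩
step 5: ⟨T=x; E={x↦thunk((λx. (x x)), ∅)}; St=[thunk :: mulL(1)]⟩
step 6: ⟨T=(λx. (x x)); E=∅; St=[thunk :: mulL(1)]⟩
step 7: ⟨T=(x x); E={x↦thunk(x, {x↦thunk((λx. (x x)), ∅)})}; St=[mulL(1)]⟩
step 8: ⟨T=x; E={x↦thunk(x, {x↦thunk((λx. (x x)), ∅)})}; St=[thunk :: mulL(1)]⟩
step 9: ⟨T=x; E={x↦thunk((λx. (x x)), ∅)}; St=[thunk :: mulL(1)]⟩
step 10: ⟨T=(λx. (x x)); E=∅; St=[thunk :: mulL(1)]⟩
step 11: ⟨T=(x x); E={x↦thunk(x, {x↦thunk(x, {x↦thunk((λx. (x x)), ∅)})})}; St=[mulL(1)]⟩
step 12: ⟨T=x; E={x↦thunk(x, {x↦thunk(x, {x↦thunk((λx. (x x)), ∅)})})}; St=[thunk :: mulL(1)]⟩
step 13: ⟨T=x; E={x↦thunk(x, {x↦thunk((λx. (x x)), ∅)})}; St=[thunk :: mulL(1)]⟩
step 14: ⟨T=x; E={x↦thunk((λx. (x x)), ∅)}; St=[thunk :: mulL(1)]⟩
step 15: ⟨T=(λx. (x x)); E=∅; St=[thunk :: mulL(1)]⟩
step 16: ⟨T=(x x); E={x↦thunk(x, {x↦thunk(x, {x↦thunk(x, {x↦thunk((λx. (x x)), ∅)})})})}; St=[mulL(1)]⟩
step 17: ⟨T=x; E={x↦thunk(x, {x↦thunk(x, {x↦thunk(x, {x↦thunk((λx. (x x)), ∅)})})})}; St=[thunk :: mulL(1)]⟩
step 18: ⟨T=x; E={x↦thunk(x, {x↦thunk(x, {x↦thunk((λx. (x x)), ∅)})})}; St=[thunk :: mulL(1)]⟩
step 19: ⟨T=x; E={x↦thunk(x, {x↦thunk((λx. (x x)), ∅)})}; St=[thunk :: mulL(1)]⟩
step 20: ⟨T=x; E={x↦thunk((λx. (x x)), ∅)}; St=[thunk :: mulL(1)]⟩
step 21: ⟨T=(λx. (x x)); E=∅; St=[thunk :: mulL(1)]⟩
step 22: ⟨T=(x x); E={x↦thunk(x, {x↦thunk(x, {x↦thunk(x, {x↦thunk(x, {x↦thunk((λx. (x x)), ∅)})})})})}; St=[mulL(1)]⟩
→ 22 transitions taken and the configuration is still not final: no result within 22 steps

Answer: DIVERGES (no final state within 22 steps)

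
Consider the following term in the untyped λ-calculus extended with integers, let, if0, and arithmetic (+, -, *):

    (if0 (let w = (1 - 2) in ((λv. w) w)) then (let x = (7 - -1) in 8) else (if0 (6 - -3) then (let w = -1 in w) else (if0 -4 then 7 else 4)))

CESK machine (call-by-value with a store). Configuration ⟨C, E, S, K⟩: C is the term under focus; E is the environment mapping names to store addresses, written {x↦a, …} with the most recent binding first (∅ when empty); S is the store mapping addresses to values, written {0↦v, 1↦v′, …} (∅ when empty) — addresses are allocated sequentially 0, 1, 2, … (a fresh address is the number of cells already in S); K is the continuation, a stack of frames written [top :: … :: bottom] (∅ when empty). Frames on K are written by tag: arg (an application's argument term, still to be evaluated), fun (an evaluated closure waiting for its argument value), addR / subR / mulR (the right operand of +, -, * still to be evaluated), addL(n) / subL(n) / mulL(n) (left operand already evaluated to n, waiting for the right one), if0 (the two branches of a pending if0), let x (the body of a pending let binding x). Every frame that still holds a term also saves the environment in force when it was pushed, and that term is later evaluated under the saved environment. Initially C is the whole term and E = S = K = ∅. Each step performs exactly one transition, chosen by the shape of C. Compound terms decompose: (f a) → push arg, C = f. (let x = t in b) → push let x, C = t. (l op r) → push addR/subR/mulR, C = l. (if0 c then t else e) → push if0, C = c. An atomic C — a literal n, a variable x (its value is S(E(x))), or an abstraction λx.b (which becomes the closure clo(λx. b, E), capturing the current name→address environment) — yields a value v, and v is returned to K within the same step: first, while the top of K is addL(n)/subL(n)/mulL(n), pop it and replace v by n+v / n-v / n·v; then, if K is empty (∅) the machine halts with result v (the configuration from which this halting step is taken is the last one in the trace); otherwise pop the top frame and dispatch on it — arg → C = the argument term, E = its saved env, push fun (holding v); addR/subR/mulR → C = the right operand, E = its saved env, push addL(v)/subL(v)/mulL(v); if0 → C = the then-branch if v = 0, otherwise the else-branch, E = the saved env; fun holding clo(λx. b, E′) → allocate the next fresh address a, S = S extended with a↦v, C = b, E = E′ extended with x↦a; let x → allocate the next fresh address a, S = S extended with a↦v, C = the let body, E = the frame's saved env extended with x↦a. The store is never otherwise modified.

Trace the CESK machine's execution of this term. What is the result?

step 0: <C=(if0 (let w = (1 - 2) in ((λv. w) w)) then (let x = (7 - -1) in 8) else (if0 (6 - -3) then (let w = -1 in w) else (if0 -4 then 7 else 4))), E=∅, S=∅, K=∅>
step 1: <C=(let w = (1 - 2) in ((λv. w) w)), E=∅, S=∅, K=[if0]>
step 2: <C=(1 - 2), E=∅, S=∅, K=[let w :: if0]>
step 3: <C=1, E=∅, S=∅, K=[subR :: let w :: if0]>
step 4: <C=2, E=∅, S=∅, K=[subL(1) :: let w :: if0]>
step 5: <C=((λv. w) w), E={w↦0}, S={0↦-1}, K=[if0]>
step 6: <C=(λv. w), E={w↦0}, S={0↦-1}, K=[arg :: if0]>
step 7: <C=w, E={w↦0}, S={0↦-1}, K=[fun :: if0]>
step 8: <C=w, E={v↦1, w↦0}, S={0↦-1, 1↦-1}, K=[if0]>
step 9: <C=(if0 (6 - -3) then (let w = -1 in w) else (if0 -4 then 7 else 4)), E=∅, S={0↦-1, 1↦-1}, K=∅>
step 10: <C=(6 - -3), E=∅, S={0↦-1, 1↦-1}, K=[if0]>
step 11: <C=6, E=∅, S={0↦-1, 1↦-1}, K=[subR :: if0]>
step 12: <C=-3, E=∅, S={0↦-1, 1↦-1}, K=[subL(6) :: if0]>
step 13: <C=(if0 -4 then 7 else 4), E=∅, S={0↦-1, 1↦-1}, K=∅>
step 14: <C=-4, E=∅, S={0↦-1, 1↦-1}, K=[if0]>
step 15: <C=4, E=∅, S={0↦-1, 1↦-1}, K=∅>
→ final value 4

Answer: 4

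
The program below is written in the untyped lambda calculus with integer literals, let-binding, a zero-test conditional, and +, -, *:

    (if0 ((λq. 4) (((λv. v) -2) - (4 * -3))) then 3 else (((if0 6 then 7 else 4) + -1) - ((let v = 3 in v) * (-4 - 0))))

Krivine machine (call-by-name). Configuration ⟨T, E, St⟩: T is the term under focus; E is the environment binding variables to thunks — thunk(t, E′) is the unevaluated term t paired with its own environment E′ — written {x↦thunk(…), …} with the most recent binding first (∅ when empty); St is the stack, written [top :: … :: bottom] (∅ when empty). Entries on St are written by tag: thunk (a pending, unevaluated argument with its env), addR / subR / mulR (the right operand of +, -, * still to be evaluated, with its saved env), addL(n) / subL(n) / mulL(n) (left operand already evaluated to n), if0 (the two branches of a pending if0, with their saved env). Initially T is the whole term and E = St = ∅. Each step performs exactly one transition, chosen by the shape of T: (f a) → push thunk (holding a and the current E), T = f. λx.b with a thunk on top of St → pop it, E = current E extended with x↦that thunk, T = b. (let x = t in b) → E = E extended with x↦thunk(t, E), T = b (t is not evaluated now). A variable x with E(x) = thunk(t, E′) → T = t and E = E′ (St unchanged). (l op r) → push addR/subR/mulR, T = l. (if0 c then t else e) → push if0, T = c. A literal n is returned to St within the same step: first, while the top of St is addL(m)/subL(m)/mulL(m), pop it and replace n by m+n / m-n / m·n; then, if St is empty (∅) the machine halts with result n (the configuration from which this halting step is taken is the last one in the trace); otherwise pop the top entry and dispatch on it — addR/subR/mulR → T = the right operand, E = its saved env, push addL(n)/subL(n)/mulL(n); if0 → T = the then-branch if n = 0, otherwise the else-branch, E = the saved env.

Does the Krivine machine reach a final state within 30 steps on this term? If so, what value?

Answer: 15

Derivation:
0. [T=(if0 ((λq. 4) (((λv. v) -2) - (4 * -3))) then 3 else (((if0 6 then 7 else 4) + -1) - ((let v = 3 in v) * (-4 - 0)))) | E=∅ | St=∅]
1. [T=((λq. 4) (((λv. v) -2) - (4 * -3))) | E=∅ | St=[if0]]
2. [T=(λq. 4) | E=∅ | St=[thunk :: if0]]
3. [T=4 | E={q↦thunk((((λv. v) -2) - (4 * -3)), ∅)} | St=[if0]]
4. [T=(((if0 6 then 7 else 4) + -1) - ((let v = 3 in v) * (-4 - 0))) | E=∅ | St=∅]
5. [T=((if0 6 then 7 else 4) + -1) | E=∅ | St=[subR]]
6. [T=(if0 6 then 7 else 4) | E=∅ | St=[addR :: subR]]
7. [T=6 | E=∅ | St=[if0 :: addR :: subR]]
8. [T=4 | E=∅ | St=[addR :: subR]]
9. [T=-1 | E=∅ | St=[addL(4) :: subR]]
10. [T=((let v = 3 in v) * (-4 - 0)) | E=∅ | St=[subL(3)]]
11. [T=(let v = 3 in v) | E=∅ | St=[mulR :: subL(3)]]
12. [T=v | E={v↦thunk(3, ∅)} | St=[mulR :: subL(3)]]
13. [T=3 | E=∅ | St=[mulR :: subL(3)]]
14. [T=(-4 - 0) | E=∅ | St=[mulL(3) :: subL(3)]]
15. [T=-4 | E=∅ | St=[subR :: mulL(3) :: subL(3)]]
16. [T=0 | E=∅ | St=[subL(-4) :: mulL(3) :: subL(3)]]
→ final value 15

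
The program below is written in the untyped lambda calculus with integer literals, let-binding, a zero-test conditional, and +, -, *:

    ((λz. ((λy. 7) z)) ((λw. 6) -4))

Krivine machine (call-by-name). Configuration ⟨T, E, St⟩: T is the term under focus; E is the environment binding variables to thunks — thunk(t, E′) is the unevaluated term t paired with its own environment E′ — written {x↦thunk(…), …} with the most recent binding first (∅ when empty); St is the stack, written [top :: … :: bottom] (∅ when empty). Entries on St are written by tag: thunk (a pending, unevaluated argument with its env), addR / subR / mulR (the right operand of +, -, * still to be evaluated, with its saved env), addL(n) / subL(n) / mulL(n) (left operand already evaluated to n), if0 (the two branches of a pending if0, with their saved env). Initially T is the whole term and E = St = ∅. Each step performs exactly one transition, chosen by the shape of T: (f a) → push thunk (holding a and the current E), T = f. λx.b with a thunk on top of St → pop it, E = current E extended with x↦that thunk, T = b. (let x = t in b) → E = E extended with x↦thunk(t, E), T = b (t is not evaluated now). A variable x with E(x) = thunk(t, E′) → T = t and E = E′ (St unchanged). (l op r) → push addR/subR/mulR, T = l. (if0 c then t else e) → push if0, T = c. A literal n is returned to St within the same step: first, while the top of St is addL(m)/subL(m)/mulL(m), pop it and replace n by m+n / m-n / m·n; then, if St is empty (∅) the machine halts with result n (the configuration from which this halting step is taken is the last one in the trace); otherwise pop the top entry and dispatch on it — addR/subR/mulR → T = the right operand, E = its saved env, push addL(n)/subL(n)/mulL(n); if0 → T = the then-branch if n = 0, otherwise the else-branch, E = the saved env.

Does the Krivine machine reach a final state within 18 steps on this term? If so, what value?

Answer: 7

Execution trace:
0. [T=((λz. ((λy. 7) z)) ((λw. 6) -4)) | E=∅ | St=∅]
1. [T=(λz. ((λy. 7) z)) | E=∅ | St=[thunk]]
2. [T=((λy. 7) z) | E={z↦thunk(((λw. 6) -4), ∅)} | St=∅]
3. [T=(λy. 7) | E={z↦thunk(((λw. 6) -4), ∅)} | St=[thunk]]
4. [T=7 | E={y↦thunk(z, {z↦thunk(((λw. 6) -4), ∅)}), z↦thunk(((λw. 6) -4), ∅)} | St=∅]
→ final value 7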